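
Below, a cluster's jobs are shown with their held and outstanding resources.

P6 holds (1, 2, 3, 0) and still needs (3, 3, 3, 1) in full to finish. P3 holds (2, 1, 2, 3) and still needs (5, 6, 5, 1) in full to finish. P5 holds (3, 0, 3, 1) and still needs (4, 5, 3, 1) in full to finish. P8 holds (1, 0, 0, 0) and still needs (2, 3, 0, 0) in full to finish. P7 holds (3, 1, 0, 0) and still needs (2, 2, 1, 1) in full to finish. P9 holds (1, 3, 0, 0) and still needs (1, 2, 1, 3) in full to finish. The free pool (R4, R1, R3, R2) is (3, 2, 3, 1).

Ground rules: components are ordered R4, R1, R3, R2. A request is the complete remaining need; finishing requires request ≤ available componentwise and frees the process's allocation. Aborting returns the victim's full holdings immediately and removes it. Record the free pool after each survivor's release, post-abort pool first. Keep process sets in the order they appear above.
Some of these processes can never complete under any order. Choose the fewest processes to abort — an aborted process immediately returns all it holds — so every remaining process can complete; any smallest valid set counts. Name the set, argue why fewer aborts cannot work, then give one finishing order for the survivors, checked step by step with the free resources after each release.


Abort P9.
Key observation: P3 was stuck for good until P9 gave back (1, 3, 0, 0); in the order shown it finishes at step 4.
Minimality: the empty abort set fails — the state is deadlocked as it stands.
One survivor order: P8, P5, P6, P3, P7. Verifying each step (post-abort pool first):
  pool = (4, 5, 3, 1)
  P8 needs (2, 3, 0, 0) <= (4, 5, 3, 1) -> finishes; pool += (1, 0, 0, 0) = (5, 5, 3, 1)
  P5 needs (4, 5, 3, 1) <= (5, 5, 3, 1) -> finishes; pool += (3, 0, 3, 1) = (8, 5, 6, 2)
  P6 needs (3, 3, 3, 1) <= (8, 5, 6, 2) -> finishes; pool += (1, 2, 3, 0) = (9, 7, 9, 2)
  P3 needs (5, 6, 5, 1) <= (9, 7, 9, 2) -> finishes; pool += (2, 1, 2, 3) = (11, 8, 11, 5)
  P7 needs (2, 2, 1, 1) <= (11, 8, 11, 5) -> finishes; pool += (3, 1, 0, 0) = (14, 9, 11, 5)


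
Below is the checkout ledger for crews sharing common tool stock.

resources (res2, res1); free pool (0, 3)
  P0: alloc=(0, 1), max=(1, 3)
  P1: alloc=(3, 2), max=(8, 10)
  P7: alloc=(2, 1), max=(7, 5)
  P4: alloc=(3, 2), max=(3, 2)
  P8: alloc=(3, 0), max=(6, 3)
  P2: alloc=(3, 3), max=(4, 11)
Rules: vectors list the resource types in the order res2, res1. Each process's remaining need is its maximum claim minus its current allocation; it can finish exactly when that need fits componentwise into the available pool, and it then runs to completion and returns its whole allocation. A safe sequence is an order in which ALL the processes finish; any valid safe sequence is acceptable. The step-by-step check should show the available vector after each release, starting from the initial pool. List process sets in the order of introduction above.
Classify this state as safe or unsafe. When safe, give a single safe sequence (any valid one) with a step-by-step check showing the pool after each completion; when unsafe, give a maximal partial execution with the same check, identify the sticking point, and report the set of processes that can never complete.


UNSAFE.
Key observation: P4, P0, P8, P7 can finish, but then (8, 7) is all there is, and the blocked group's res1 demands exceed it.
A maximal execution: P4, P0, P8, P7 — then nothing else fits. Step-by-step check:
  pool = (0, 3)
  P4: need (0, 0) fits (0, 3); releases (3, 2), pool now (3, 5)
  P0: need (1, 2) fits (3, 5); releases (0, 1), pool now (3, 6)
  P8: need (3, 3) fits (3, 6); releases (3, 0), pool now (6, 6)
  P7: need (5, 4) fits (6, 6); releases (2, 1), pool now (8, 7)
  blocked: P1 wants (5, 8), pool (8, 7) — not enough res1
  blocked: P2 wants (1, 8), pool (8, 7) — not enough res1
Processes that can never finish: P1 and P2.


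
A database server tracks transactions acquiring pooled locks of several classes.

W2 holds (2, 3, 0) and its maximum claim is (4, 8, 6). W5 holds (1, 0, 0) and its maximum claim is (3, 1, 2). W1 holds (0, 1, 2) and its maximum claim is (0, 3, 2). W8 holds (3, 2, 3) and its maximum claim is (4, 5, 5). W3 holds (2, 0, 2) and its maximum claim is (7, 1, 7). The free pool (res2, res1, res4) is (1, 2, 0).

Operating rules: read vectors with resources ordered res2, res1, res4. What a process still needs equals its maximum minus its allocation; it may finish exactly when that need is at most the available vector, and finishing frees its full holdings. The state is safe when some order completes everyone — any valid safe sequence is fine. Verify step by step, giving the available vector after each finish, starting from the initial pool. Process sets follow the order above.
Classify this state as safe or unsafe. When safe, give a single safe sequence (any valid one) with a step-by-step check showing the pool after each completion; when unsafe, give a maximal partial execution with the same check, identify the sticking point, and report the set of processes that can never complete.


SAFE, for example via the order W1, W8, W5, W3, W2.
Key observation: W1 marks the first exact bind of the order: its need (0, 2, 0) fits the free (1, 2, 0) with zero slack on a requested resource.
Check, step by step:
  pool = (1, 2, 0)
  run W1 (needs (0, 2, 0), free (1, 2, 0)); after release of (0, 1, 2) the pool is (1, 3, 2)
  run W8 (needs (1, 3, 2), free (1, 3, 2)); after release of (3, 2, 3) the pool is (4, 5, 5)
  run W5 (needs (2, 1, 2), free (4, 5, 5)); after release of (1, 0, 0) the pool is (5, 5, 5)
  run W3 (needs (5, 1, 5), free (5, 5, 5)); after release of (2, 0, 2) the pool is (7, 5, 7)
  run W2 (needs (2, 5, 6), free (7, 5, 7)); after release of (2, 3, 0) the pool is (9, 8, 7)


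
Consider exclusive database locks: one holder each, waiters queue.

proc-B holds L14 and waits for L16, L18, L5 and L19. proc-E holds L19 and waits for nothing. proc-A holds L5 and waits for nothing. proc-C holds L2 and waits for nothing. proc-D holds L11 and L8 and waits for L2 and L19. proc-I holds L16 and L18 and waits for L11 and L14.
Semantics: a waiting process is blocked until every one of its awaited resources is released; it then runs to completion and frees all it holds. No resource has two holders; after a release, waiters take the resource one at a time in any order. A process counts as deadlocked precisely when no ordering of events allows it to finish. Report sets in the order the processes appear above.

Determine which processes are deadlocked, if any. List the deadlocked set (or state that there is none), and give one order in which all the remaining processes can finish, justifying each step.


Deadlocked set: proc-B and proc-I.
Key observation: the waits loop around proc-B -> proc-I -> proc-B with no way out; no other process is dragged down with it.
The rest can finish in the order proc-C, proc-E, proc-D, proc-A.
Step-by-step check:
  run proc-C (it waits on nothing); releases L2
  run proc-E (it waits on nothing); releases L19
  proc-D waits on L2 and L19 — all released -> runs and releases L11 and L8
  run proc-A (it waits on nothing); releases L5


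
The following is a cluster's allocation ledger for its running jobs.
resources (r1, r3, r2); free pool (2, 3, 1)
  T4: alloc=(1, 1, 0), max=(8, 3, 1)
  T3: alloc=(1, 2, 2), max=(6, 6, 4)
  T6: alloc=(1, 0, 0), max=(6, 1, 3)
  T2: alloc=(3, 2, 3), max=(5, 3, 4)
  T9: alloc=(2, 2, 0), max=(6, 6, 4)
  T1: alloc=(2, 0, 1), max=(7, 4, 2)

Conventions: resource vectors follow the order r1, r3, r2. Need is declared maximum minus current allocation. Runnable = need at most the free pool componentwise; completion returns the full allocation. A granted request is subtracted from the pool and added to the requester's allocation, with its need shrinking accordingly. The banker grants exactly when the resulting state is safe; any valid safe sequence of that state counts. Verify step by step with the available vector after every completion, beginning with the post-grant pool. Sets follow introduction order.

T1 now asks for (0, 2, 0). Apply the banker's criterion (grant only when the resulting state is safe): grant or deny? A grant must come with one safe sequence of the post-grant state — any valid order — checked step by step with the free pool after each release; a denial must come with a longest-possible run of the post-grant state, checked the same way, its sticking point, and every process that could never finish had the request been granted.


GRANT: granting preserves safety; a valid post-grant sequence is T2, T1, T9, T3, T4, T6.
Key observation: granting shrinks the pool to (2, 1, 1), yet T2 still fits and the chain goes through.
Check on the post-grant state, step by step:
  pool = (2, 1, 1)
  run T2 (needs (2, 1, 1), free (2, 1, 1)); after release of (3, 2, 3) the pool is (5, 3, 4)
  run T1 (needs (5, 2, 1), free (5, 3, 4)); after release of (2, 2, 1) the pool is (7, 5, 5)
  run T9 (needs (4, 4, 4), free (7, 5, 5)); after release of (2, 2, 0) the pool is (9, 7, 5)
  run T3 (needs (5, 4, 2), free (9, 7, 5)); after release of (1, 2, 2) the pool is (10, 9, 7)
  run T4 (needs (7, 2, 1), free (10, 9, 7)); after release of (1, 1, 0) the pool is (11, 10, 7)
  run T6 (needs (5, 1, 3), free (11, 10, 7)); after release of (1, 0, 0) the pool is (12, 10, 7)


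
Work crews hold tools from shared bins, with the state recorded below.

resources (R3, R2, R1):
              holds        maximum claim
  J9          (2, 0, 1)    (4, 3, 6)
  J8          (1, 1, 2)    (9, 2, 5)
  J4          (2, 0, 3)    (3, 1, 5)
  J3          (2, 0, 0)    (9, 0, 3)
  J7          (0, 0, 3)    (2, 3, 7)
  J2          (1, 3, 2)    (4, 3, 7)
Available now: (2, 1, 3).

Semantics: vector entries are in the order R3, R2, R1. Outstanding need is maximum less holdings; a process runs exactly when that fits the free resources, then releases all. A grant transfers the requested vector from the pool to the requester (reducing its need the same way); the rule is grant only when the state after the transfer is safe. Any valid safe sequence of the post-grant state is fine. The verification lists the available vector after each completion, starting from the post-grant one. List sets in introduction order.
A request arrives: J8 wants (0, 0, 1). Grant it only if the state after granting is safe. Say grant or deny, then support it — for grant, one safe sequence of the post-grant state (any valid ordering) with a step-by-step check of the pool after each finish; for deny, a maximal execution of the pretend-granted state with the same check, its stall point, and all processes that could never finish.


GRANT. The post-grant state is safe; one safe sequence: J4, J2, J7, J9, J3, J8.
Key observation: even at the reduced pool (2, 1, 2), J4 fits immediately, so safety survives the grant.
Verifying the post-grant state step by step:
  pool = (2, 1, 2)
  J4 needs (1, 1, 2) <= (2, 1, 2) -> finishes; pool += (2, 0, 3) = (4, 1, 5)
  J2 needs (3, 0, 5) <= (4, 1, 5) -> finishes; pool += (1, 3, 2) = (5, 4, 7)
  J7 needs (2, 3, 4) <= (5, 4, 7) -> finishes; pool += (0, 0, 3) = (5, 4, 10)
  J9 needs (2, 3, 5) <= (5, 4, 10) -> finishes; pool += (2, 0, 1) = (7, 4, 11)
  J3 needs (7, 0, 3) <= (7, 4, 11) -> finishes; pool += (2, 0, 0) = (9, 4, 11)
  J8 needs (8, 1, 2) <= (9, 4, 11) -> finishes; pool += (1, 1, 3) = (10, 5, 14)


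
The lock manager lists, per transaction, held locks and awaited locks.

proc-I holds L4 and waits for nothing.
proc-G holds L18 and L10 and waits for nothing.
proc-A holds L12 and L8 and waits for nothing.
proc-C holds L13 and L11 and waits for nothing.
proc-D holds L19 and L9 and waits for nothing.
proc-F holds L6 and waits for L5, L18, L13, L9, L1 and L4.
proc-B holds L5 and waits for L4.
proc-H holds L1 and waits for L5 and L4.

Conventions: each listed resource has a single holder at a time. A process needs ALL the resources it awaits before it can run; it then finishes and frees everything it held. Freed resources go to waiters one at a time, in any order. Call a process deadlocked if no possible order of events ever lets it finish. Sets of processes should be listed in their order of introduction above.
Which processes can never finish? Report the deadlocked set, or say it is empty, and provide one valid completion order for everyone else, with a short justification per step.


The deadlocked set is empty.
Key observation: the wait graph is acyclic; completion cascades from the unblocked processes through everyone else.
The rest can finish in the order proc-I, proc-A, proc-G, proc-D, proc-B, proc-H, proc-C, proc-F.
Step-by-step check:
  proc-I waits on nothing -> runs at once and releases L4
  proc-A waits on nothing -> runs at once and releases L12 and L8
  proc-G waits on nothing -> runs at once and releases L18 and L10
  proc-D waits on nothing -> runs at once and releases L19 and L9
  proc-B: everything it awaited (L4) is free; runs, freeing L5
  proc-H: everything it awaited (L5 and L4) is free; runs, freeing L1
  proc-C waits on nothing -> runs at once and releases L13 and L11
  proc-F: everything it awaited (L5, L18, L13, L9, L1 and L4) is free; runs, freeing L6


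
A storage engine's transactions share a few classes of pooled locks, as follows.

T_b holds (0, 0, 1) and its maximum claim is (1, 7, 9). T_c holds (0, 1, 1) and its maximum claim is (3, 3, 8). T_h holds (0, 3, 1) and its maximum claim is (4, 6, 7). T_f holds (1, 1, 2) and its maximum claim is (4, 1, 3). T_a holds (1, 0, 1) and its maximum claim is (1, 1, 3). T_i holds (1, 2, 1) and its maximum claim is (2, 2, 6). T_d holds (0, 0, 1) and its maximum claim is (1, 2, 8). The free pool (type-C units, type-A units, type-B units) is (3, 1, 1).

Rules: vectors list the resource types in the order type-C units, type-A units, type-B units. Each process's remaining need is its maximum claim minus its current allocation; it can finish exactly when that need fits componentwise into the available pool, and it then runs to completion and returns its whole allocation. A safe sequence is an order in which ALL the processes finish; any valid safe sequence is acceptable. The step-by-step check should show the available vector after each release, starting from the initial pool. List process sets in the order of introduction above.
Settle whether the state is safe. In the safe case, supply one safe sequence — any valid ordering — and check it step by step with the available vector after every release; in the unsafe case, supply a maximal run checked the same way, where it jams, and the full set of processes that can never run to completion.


The state is UNSAFE.
Key observation: once T_f, T_a finish, the pool peaks at (5, 2, 4) — and every remaining process still needs more type-B units than that.
Going as far as possible: T_f, T_a; after that, nothing fits. Verifying each step:
  pool = (3, 1, 1)
  run T_f (needs (3, 0, 1), free (3, 1, 1)); after release of (1, 1, 2) the pool is (4, 2, 3)
  run T_a (needs (0, 1, 2), free (4, 2, 3)); after release of (1, 0, 1) the pool is (5, 2, 4)
  T_b cannot run: need (1, 7, 8) vs free (5, 2, 4) (insufficient type-A units and type-B units)
  T_c cannot run: need (3, 2, 7) vs free (5, 2, 4) (insufficient type-B units)
  T_h cannot run: need (4, 3, 6) vs free (5, 2, 4) (insufficient type-A units and type-B units)
  T_i cannot run: need (1, 0, 5) vs free (5, 2, 4) (insufficient type-B units)
  T_d cannot run: need (1, 2, 7) vs free (5, 2, 4) (insufficient type-B units)
Permanently blocked: T_b, T_c, T_h, T_i and T_d.


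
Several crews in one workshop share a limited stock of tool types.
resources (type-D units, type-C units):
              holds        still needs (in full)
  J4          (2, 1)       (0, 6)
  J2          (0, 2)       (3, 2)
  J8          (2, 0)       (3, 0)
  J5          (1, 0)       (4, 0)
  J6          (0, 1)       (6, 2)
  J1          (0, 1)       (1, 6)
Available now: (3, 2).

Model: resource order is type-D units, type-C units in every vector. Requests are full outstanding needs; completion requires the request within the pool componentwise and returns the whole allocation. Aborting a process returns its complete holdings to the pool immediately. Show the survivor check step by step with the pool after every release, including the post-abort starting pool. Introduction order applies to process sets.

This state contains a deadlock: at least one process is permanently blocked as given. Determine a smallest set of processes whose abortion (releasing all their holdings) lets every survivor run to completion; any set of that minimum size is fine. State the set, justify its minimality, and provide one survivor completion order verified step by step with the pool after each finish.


Minimum abort set: J4.
Key observation: J1 was stuck for good until J4 gave back (2, 1); in the order shown it finishes at step 4.
No smaller set exists: with zero aborts the deadlock remains.
Survivors finish in the order: J8, J6, J2, J1, J5. Step-by-step check (pool after the aborts first):
  pool = (5, 3)
  J8: need (3, 0) fits (5, 3); releases (2, 0), pool now (7, 3)
  J6: need (6, 2) fits (7, 3); releases (0, 1), pool now (7, 4)
  J2: need (3, 2) fits (7, 4); releases (0, 2), pool now (7, 6)
  J1: need (1, 6) fits (7, 6); releases (0, 1), pool now (7, 7)
  J5: need (4, 0) fits (7, 7); releases (1, 0), pool now (8, 7)


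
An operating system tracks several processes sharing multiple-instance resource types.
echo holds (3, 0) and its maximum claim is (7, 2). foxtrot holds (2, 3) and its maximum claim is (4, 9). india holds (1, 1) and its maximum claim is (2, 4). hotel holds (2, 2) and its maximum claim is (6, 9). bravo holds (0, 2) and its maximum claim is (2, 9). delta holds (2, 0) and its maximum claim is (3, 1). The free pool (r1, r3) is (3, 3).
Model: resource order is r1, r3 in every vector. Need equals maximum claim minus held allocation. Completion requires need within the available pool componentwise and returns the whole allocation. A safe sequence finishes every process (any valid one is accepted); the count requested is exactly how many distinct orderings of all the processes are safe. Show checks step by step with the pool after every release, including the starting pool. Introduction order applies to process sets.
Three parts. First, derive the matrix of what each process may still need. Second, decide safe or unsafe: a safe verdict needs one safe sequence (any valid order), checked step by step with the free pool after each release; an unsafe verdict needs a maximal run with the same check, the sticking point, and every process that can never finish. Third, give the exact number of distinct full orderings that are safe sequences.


(1) Outstanding need per process (order r1, r3):
  echo: (4, 2)
  foxtrot: (2, 6)
  india: (1, 3)
  hotel: (4, 7)
  bravo: (2, 7)
  delta: (1, 1)
(2) UNSAFE.
Key observation: even finishing india, delta, echo leaves just (9, 4) free — too little r3 for any of the remaining processes.
A maximal execution: india, delta, echo — then nothing else fits. Walking it through:
  pool = (3, 3)
  india: need (1, 3) fits (3, 3); releases (1, 1), pool now (4, 4)
  delta: need (1, 1) fits (4, 4); releases (2, 0), pool now (6, 4)
  echo: need (4, 2) fits (6, 4); releases (3, 0), pool now (9, 4)
  blocked: foxtrot wants (2, 6), pool (9, 4) — not enough r3
  blocked: hotel wants (4, 7), pool (9, 4) — not enough r3
  blocked: bravo wants (2, 7), pool (9, 4) — not enough r3
Processes that can never finish: foxtrot, hotel and bravo.
(3) Precisely 0 of the possible complete orderings are safe sequences.


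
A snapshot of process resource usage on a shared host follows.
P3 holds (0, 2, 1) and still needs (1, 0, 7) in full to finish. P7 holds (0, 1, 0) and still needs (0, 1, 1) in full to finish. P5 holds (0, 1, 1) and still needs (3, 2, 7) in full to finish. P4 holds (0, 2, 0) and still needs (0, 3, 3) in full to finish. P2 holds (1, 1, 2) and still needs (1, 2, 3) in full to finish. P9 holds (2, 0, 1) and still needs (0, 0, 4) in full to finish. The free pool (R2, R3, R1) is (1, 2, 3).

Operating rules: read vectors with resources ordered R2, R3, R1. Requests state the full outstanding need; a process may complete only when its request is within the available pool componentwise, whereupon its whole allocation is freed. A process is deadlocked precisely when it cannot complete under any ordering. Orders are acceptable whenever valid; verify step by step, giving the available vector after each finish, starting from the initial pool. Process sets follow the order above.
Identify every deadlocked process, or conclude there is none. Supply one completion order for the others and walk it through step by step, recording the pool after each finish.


Deadlocked set: P3 and P5.
Key observation: the pool after P7, P4, P2, P9 is (4, 6, 6); every surviving request exceeds it in R1, so progress ends there.
One completion order for the rest: P7, P4, P2, P9. Check, step by step:
  pool = (1, 2, 3)
  P7: need (0, 1, 1) fits (1, 2, 3); releases (0, 1, 0), pool now (1, 3, 3)
  P4: need (0, 3, 3) fits (1, 3, 3); releases (0, 2, 0), pool now (1, 5, 3)
  P2: need (1, 2, 3) fits (1, 5, 3); releases (1, 1, 2), pool now (2, 6, 5)
  P9: need (0, 0, 4) fits (2, 6, 5); releases (2, 0, 1), pool now (4, 6, 6)
The blocked processes can never fit:
  blocked: P3 wants (1, 0, 7), pool (4, 6, 6) — not enough R1
  blocked: P5 wants (3, 2, 7), pool (4, 6, 6) — not enough R1


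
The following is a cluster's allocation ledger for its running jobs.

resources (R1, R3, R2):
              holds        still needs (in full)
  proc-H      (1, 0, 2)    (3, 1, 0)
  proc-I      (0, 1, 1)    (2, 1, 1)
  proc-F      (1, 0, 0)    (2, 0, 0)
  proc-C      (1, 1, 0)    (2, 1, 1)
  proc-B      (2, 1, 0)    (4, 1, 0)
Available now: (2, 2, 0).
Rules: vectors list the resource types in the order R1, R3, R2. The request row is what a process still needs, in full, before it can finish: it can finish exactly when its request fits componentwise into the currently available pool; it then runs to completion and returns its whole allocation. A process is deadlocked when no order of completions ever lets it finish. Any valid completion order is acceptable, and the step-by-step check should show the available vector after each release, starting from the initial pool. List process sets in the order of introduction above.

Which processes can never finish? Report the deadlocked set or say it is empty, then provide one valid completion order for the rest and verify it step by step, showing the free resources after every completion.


The deadlocked set is empty.
Key observation: proc-F fits the free pool immediately, and its release cascades until everyone finishes.
A valid finishing order for the others: proc-F, proc-H, proc-C, proc-B, proc-I. Walking it through:
  pool = (2, 2, 0)
  proc-F needs (2, 0, 0) <= (2, 2, 0) -> finishes; pool += (1, 0, 0) = (3, 2, 0)
  proc-H needs (3, 1, 0) <= (3, 2, 0) -> finishes; pool += (1, 0, 2) = (4, 2, 2)
  proc-C needs (2, 1, 1) <= (4, 2, 2) -> finishes; pool += (1, 1, 0) = (5, 3, 2)
  proc-B needs (4, 1, 0) <= (5, 3, 2) -> finishes; pool += (2, 1, 0) = (7, 4, 2)
  proc-I needs (2, 1, 1) <= (7, 4, 2) -> finishes; pool += (0, 1, 1) = (7, 5, 3)


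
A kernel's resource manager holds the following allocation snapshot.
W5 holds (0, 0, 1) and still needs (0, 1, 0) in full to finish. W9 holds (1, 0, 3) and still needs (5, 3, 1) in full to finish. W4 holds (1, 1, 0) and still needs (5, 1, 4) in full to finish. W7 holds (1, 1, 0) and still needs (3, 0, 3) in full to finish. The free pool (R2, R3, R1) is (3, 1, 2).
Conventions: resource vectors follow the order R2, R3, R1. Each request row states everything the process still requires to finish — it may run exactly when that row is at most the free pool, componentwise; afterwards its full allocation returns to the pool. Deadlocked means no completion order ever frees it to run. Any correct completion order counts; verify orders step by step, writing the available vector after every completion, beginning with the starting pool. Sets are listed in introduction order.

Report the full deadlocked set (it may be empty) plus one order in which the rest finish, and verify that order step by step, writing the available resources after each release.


Deadlocked set: W9 and W4.
Key observation: even finishing W5, W7 leaves just (4, 2, 3) free — too little R2 for any of the remaining processes.
One completion order for the rest: W5, W7. Verifying each step:
  pool = (3, 1, 2)
  W5 needs (0, 1, 0) <= (3, 1, 2) -> finishes; pool += (0, 0, 1) = (3, 1, 3)
  W7 needs (3, 0, 3) <= (3, 1, 3) -> finishes; pool += (1, 1, 0) = (4, 2, 3)
The blocked processes can never fit:
  blocked: W9 wants (5, 3, 1), pool (4, 2, 3) — not enough R2 and R3
  blocked: W4 wants (5, 1, 4), pool (4, 2, 3) — not enough R2 and R1


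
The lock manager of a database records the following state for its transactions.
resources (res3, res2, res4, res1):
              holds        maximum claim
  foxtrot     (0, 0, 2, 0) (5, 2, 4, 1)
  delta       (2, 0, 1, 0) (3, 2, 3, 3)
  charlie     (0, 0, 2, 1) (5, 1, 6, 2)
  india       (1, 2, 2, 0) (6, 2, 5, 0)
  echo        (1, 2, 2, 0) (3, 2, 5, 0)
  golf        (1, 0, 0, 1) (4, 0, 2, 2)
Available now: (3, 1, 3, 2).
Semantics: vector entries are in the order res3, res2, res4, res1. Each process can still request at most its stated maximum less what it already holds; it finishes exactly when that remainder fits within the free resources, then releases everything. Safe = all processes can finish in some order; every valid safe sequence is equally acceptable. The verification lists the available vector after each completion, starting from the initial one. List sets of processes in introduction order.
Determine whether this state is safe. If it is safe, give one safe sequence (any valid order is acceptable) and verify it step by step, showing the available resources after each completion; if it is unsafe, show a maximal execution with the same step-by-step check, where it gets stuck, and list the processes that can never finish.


The state is SAFE; one workable sequence: golf, echo, delta, charlie, foxtrot, india.
Key observation: the order's first zero-slack moment is golf ((3, 0, 2, 1) needed, (3, 1, 3, 2) free — a requested resource with nothing to spare).
Verifying each step:
  pool = (3, 1, 3, 2)
  golf: need (3, 0, 2, 1) fits (3, 1, 3, 2); releases (1, 0, 0, 1), pool now (4, 1, 3, 3)
  echo: need (2, 0, 3, 0) fits (4, 1, 3, 3); releases (1, 2, 2, 0), pool now (5, 3, 5, 3)
  delta: need (1, 2, 2, 3) fits (5, 3, 5, 3); releases (2, 0, 1, 0), pool now (7, 3, 6, 3)
  charlie: need (5, 1, 4, 1) fits (7, 3, 6, 3); releases (0, 0, 2, 1), pool now (7, 3, 8, 4)
  foxtrot: need (5, 2, 2, 1) fits (7, 3, 8, 4); releases (0, 0, 2, 0), pool now (7, 3, 10, 4)
  india: need (5, 0, 3, 0) fits (7, 3, 10, 4); releases (1, 2, 2, 0), pool now (8, 5, 12, 4)


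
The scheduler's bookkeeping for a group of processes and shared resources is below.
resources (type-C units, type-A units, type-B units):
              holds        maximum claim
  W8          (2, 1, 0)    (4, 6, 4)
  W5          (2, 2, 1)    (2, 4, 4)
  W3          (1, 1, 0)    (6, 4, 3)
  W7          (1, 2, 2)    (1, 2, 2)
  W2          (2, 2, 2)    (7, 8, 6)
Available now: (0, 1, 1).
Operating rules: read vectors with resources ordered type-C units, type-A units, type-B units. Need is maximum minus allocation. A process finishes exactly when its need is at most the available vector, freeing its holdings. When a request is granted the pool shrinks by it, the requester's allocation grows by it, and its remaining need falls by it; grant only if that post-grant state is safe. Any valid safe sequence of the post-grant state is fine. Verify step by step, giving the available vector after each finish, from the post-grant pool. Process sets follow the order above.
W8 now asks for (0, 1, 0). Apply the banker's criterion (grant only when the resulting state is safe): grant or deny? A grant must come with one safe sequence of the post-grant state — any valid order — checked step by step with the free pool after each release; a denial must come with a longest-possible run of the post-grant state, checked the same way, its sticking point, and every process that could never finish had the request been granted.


GRANT. The post-grant state is safe; one safe sequence: W7, W5, W8, W3, W2.
Key observation: post-grant, (0, 0, 1) remains, and an order beginning with W7 completes everyone.
Check on the post-grant state, step by step:
  pool = (0, 0, 1)
  run W7 (needs (0, 0, 0), free (0, 0, 1)); after release of (1, 2, 2) the pool is (1, 2, 3)
  run W5 (needs (0, 2, 3), free (1, 2, 3)); after release of (2, 2, 1) the pool is (3, 4, 4)
  run W8 (needs (2, 4, 4), free (3, 4, 4)); after release of (2, 2, 0) the pool is (5, 6, 4)
  run W3 (needs (5, 3, 3), free (5, 6, 4)); after release of (1, 1, 0) the pool is (6, 7, 4)
  run W2 (needs (5, 6, 4), free (6, 7, 4)); after release of (2, 2, 2) the pool is (8, 9, 6)


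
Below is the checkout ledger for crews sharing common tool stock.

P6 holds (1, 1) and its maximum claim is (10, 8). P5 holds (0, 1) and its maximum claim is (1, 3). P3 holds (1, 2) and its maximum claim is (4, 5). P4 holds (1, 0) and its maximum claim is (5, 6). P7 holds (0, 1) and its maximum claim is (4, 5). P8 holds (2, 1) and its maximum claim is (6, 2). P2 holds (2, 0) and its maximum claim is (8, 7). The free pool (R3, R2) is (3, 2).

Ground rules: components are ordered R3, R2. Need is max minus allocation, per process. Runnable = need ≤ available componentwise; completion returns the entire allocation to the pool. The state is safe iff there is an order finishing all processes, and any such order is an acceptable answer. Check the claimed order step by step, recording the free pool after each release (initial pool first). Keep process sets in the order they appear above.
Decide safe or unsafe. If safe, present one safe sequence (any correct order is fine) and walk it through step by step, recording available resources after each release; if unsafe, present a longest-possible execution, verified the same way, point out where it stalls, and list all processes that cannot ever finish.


SAFE, for example via the order P5, P3, P8, P4, P7, P2, P6.
Key observation: at P5 the run first touches a limit — (1, 2) against (3, 2), exact on a resource it actually requests.
Check, step by step:
  pool = (3, 2)
  P5 needs (1, 2) <= (3, 2) -> finishes; pool += (0, 1) = (3, 3)
  P3 needs (3, 3) <= (3, 3) -> finishes; pool += (1, 2) = (4, 5)
  P8 needs (4, 1) <= (4, 5) -> finishes; pool += (2, 1) = (6, 6)
  P4 needs (4, 6) <= (6, 6) -> finishes; pool += (1, 0) = (7, 6)
  P7 needs (4, 4) <= (7, 6) -> finishes; pool += (0, 1) = (7, 7)
  P2 needs (6, 7) <= (7, 7) -> finishes; pool += (2, 0) = (9, 7)
  P6 needs (9, 7) <= (9, 7) -> finishes; pool += (1, 1) = (10, 8)


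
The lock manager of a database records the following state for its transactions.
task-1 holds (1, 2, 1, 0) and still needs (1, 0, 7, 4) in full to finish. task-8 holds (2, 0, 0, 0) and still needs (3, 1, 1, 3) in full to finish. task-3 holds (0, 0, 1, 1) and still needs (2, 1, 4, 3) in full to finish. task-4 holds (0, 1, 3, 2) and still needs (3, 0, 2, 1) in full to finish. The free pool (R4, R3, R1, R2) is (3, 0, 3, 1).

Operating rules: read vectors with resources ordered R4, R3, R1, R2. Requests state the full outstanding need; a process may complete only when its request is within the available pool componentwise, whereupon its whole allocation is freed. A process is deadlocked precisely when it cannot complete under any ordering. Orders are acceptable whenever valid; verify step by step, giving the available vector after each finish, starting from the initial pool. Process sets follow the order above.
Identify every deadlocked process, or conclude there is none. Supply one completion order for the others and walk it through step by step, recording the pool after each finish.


The deadlocked set is empty.
Key observation: no deadlock: task-4 fits now, and the freed resources carry the rest through.
The rest can finish in the order task-4, task-3, task-1, task-8. Step-by-step check:
  pool = (3, 0, 3, 1)
  run task-4 (needs (3, 0, 2, 1), free (3, 0, 3, 1)); after release of (0, 1, 3, 2) the pool is (3, 1, 6, 3)
  run task-3 (needs (2, 1, 4, 3), free (3, 1, 6, 3)); after release of (0, 0, 1, 1) the pool is (3, 1, 7, 4)
  run task-1 (needs (1, 0, 7, 4), free (3, 1, 7, 4)); after release of (1, 2, 1, 0) the pool is (4, 3, 8, 4)
  run task-8 (needs (3, 1, 1, 3), free (4, 3, 8, 4)); after release of (2, 0, 0, 0) the pool is (6, 3, 8, 4)


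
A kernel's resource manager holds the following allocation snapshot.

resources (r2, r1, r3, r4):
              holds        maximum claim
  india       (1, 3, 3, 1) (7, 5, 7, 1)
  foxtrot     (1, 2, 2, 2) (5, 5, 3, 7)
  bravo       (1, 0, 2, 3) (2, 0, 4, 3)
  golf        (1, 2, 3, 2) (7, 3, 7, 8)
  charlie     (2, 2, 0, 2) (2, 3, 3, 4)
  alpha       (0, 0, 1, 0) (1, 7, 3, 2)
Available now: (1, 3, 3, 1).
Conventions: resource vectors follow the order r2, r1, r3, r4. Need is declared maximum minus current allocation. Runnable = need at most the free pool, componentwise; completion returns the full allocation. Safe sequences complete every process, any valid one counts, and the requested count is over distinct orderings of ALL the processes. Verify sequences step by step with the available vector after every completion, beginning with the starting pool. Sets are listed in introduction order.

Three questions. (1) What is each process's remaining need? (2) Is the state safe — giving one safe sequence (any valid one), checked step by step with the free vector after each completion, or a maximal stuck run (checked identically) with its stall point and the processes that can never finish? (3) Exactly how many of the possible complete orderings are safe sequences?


(1) Outstanding need per process (order r2, r1, r3, r4):
  india: (6, 2, 4, 0)
  foxtrot: (4, 3, 1, 5)
  bravo: (1, 0, 2, 0)
  golf: (6, 1, 4, 6)
  charlie: (0, 1, 3, 2)
  alpha: (1, 7, 2, 2)
(2) UNSAFE.
Key observation: even finishing bravo, charlie, foxtrot, alpha leaves just (5, 7, 8, 8) free — too little r2 for any of the remaining processes.
A maximal execution: bravo, charlie, foxtrot, alpha — then nothing else fits. Step-by-step check:
  pool = (1, 3, 3, 1)
  bravo: need (1, 0, 2, 0) fits (1, 3, 3, 1); releases (1, 0, 2, 3), pool now (2, 3, 5, 4)
  charlie: need (0, 1, 3, 2) fits (2, 3, 5, 4); releases (2, 2, 0, 2), pool now (4, 5, 5, 6)
  foxtrot: need (4, 3, 1, 5) fits (4, 5, 5, 6); releases (1, 2, 2, 2), pool now (5, 7, 7, 8)
  alpha: need (1, 7, 2, 2) fits (5, 7, 7, 8); releases (0, 0, 1, 0), pool now (5, 7, 8, 8)
  blocked: india wants (6, 2, 4, 0), pool (5, 7, 8, 8) — not enough r2
  blocked: golf wants (6, 1, 4, 6), pool (5, 7, 8, 8) — not enough r2
Permanently blocked: india and golf.
(3) Precisely 0 of the possible complete orderings are safe sequences.


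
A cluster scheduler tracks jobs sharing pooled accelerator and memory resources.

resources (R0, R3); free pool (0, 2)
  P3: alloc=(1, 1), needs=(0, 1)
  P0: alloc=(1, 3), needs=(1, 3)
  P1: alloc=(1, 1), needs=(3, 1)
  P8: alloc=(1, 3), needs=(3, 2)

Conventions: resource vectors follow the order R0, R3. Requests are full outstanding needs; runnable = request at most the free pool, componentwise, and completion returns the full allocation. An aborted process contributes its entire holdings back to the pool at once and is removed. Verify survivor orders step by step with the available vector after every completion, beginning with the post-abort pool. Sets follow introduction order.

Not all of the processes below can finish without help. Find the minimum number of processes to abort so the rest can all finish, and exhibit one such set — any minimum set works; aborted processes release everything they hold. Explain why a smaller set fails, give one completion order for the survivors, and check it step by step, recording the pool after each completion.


Abort P1.
Key observation: the deadlocked P8 becomes finishable only because P1 released (1, 1); it completes at step 3 below.
Why nothing smaller works: aborting no one leaves the state deadlocked as given.
The survivors complete as P0, P3, P8. Check, step by step (starting from the post-abort pool):
  pool = (1, 3)
  P0: need (1, 3) fits (1, 3); releases (1, 3), pool now (2, 6)
  P3: need (0, 1) fits (2, 6); releases (1, 1), pool now (3, 7)
  P8: need (3, 2) fits (3, 7); releases (1, 3), pool now (4, 10)


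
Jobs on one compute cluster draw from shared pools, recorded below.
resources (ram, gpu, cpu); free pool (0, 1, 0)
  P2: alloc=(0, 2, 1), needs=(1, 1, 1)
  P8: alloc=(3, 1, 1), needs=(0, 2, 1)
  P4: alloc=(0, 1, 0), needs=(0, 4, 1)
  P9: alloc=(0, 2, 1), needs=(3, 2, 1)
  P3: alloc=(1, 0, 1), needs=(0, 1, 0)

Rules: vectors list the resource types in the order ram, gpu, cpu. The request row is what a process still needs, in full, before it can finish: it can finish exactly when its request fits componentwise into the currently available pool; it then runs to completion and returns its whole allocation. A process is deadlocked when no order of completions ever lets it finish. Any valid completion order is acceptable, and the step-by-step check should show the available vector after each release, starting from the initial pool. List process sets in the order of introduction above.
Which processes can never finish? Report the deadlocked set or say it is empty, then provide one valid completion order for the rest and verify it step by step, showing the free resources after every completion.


No process is deadlocked.
Key observation: there is always a runnable process — P3 first — so the state unwinds completely.
The rest can finish in the order P3, P2, P8, P4, P9. Walking it through:
  pool = (0, 1, 0)
  P3: need (0, 1, 0) fits (0, 1, 0); releases (1, 0, 1), pool now (1, 1, 1)
  P2: need (1, 1, 1) fits (1, 1, 1); releases (0, 2, 1), pool now (1, 3, 2)
  P8: need (0, 2, 1) fits (1, 3, 2); releases (3, 1, 1), pool now (4, 4, 3)
  P4: need (0, 4, 1) fits (4, 4, 3); releases (0, 1, 0), pool now (4, 5, 3)
  P9: need (3, 2, 1) fits (4, 5, 3); releases (0, 2, 1), pool now (4, 7, 4)


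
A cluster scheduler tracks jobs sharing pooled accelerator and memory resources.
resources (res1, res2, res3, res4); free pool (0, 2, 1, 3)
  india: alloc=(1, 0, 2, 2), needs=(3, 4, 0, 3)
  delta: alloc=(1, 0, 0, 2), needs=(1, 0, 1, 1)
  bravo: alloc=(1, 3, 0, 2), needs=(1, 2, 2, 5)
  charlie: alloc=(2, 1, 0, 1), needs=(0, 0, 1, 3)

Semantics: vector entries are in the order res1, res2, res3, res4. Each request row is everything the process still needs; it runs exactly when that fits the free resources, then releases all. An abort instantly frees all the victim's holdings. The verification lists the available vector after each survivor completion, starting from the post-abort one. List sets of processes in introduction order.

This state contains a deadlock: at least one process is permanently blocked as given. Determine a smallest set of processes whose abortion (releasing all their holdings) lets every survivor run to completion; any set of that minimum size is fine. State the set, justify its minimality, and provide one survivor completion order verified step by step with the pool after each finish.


Minimum abort set: india.
Key observation: the deadlocked bravo becomes finishable only because india released (1, 0, 2, 2); it completes at step 3 below.
Why nothing smaller works: aborting no one leaves the state deadlocked as given.
Survivors finish in the order: delta, charlie, bravo. Step-by-step check (pool after the aborts first):
  pool = (1, 2, 3, 5)
  delta needs (1, 0, 1, 1) <= (1, 2, 3, 5) -> finishes; pool += (1, 0, 0, 2) = (2, 2, 3, 7)
  charlie needs (0, 0, 1, 3) <= (2, 2, 3, 7) -> finishes; pool += (2, 1, 0, 1) = (4, 3, 3, 8)
  bravo needs (1, 2, 2, 5) <= (4, 3, 3, 8) -> finishes; pool += (1, 3, 0, 2) = (5, 6, 3, 10)


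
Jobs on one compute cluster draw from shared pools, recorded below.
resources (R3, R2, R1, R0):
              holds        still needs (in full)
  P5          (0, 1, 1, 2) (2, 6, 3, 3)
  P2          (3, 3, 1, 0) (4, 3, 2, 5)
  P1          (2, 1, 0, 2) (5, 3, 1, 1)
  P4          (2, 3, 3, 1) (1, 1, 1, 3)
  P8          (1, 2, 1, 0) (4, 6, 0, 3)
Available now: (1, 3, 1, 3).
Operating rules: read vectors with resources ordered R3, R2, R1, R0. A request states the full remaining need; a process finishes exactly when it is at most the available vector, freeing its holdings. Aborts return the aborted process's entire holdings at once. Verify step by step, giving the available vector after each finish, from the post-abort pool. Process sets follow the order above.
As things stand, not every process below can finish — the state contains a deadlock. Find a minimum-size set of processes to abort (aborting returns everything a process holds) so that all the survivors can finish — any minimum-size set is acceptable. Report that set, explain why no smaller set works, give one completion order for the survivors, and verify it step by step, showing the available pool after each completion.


Abort P2.
Key observation: the returned (3, 3, 1, 0) from P2 is what brings P1 — unrunnable before, under any order — into play at step 3.
Why nothing smaller works: aborting no one leaves the state deadlocked as given.
Survivors finish in the order: P4, P5, P1, P8. Verifying each step (pool after the aborts first):
  pool = (4, 6, 2, 3)
  P4: need (1, 1, 1, 3) fits (4, 6, 2, 3); releases (2, 3, 3, 1), pool now (6, 9, 5, 4)
  P5: need (2, 6, 3, 3) fits (6, 9, 5, 4); releases (0, 1, 1, 2), pool now (6, 10, 6, 6)
  P1: need (5, 3, 1, 1) fits (6, 10, 6, 6); releases (2, 1, 0, 2), pool now (8, 11, 6, 8)
  P8: need (4, 6, 0, 3) fits (8, 11, 6, 8); releases (1, 2, 1, 0), pool now (9, 13, 7, 8)
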